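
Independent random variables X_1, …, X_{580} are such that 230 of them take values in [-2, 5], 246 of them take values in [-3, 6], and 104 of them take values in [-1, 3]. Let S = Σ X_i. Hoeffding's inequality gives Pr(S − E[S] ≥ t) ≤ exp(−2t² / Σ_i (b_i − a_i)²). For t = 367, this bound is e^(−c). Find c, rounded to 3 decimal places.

8.198

Σ(b_i − a_i)² = 230·7² + 246·9² + 104·4² = 32860.
c = 2t² / 32860 = 2·367² / 32860 = 8.1977.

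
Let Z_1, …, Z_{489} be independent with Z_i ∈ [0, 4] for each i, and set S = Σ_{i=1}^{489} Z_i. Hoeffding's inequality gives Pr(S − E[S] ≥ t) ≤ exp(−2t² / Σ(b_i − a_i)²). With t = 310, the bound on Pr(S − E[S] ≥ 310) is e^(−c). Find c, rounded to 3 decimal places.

24.565

Σ(b_i − a_i)² = 489·(4)² = 7824.
c = 2t²/7824 = 2·310²/7824 = 24.5654.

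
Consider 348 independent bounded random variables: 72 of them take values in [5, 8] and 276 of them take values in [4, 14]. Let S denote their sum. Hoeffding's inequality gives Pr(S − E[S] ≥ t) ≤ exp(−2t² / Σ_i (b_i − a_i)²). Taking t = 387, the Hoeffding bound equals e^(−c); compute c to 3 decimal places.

Σ(b_i − a_i)² = 72·3² + 276·10² = 28248.
c = 2t² / 28248 = 2·387² / 28248 = 10.6039.

10.604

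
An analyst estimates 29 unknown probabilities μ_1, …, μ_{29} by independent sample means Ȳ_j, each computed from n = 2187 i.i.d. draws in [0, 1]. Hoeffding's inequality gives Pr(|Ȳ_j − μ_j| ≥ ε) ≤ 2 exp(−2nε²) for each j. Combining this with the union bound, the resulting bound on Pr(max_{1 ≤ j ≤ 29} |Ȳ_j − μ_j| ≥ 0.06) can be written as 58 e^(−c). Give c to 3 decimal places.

15.746

Union bound over the 29 events: Pr(max_{1 ≤ j ≤ 29} |Ȳ_j − μ_j| ≥ 0.06) ≤ 29·2·exp(−2nε²) = 58 exp(−2·2187·0.06²).
So c = 2·2187·0.06² = 15.7464.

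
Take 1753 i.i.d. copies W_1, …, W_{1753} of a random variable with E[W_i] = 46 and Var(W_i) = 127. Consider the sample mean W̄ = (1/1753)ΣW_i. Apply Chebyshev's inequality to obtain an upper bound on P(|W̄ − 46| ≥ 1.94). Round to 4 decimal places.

Var(W̄) = Var(W_i)/n = 127/1753 = 0.072447.
Chebyshev: P(|W̄ − 46| ≥ 1.94) ≤ Var(W̄)/(1.94)² = 127/(1753·1.94²) = 0.0192.

0.0192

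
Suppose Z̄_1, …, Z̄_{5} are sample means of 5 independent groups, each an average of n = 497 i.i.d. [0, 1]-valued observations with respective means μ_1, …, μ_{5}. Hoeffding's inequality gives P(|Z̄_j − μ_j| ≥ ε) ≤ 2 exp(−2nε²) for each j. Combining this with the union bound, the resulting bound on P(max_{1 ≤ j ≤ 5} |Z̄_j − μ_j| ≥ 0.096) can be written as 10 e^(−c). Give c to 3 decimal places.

9.161

Union bound over the 5 events: P(max_{1 ≤ j ≤ 5} |Z̄_j − μ_j| ≥ 0.096) ≤ 5·2·exp(−2nε²) = 10 exp(−2·497·0.096²).
So c = 2·497·0.096² = 9.1607.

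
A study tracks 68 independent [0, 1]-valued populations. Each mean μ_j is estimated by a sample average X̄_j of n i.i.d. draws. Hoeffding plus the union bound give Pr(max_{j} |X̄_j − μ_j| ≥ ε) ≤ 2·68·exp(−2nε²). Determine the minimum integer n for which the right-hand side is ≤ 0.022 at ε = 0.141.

Need 2·68·exp(−2nε²) ≤ 0.022, i.e. exp(−2nε²) ≤ 0.022/136.
So 2nε² ≥ ln(136/0.022) = 8.729368.
Hence n ≥ 8.729368/(2·0.141²) = 219.540.
The smallest integer n is 220.

220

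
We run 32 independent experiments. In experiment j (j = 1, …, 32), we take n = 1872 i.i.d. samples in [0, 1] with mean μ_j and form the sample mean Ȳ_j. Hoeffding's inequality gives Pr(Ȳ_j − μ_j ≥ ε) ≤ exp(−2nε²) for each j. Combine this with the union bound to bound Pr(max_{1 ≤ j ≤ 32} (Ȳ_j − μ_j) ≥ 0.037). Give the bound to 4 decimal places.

0.1902

Per-experiment Hoeffding bound: exp(−2·1872·0.037²) = exp(−5.12554) = 0.005943.
Union bound over 32 events: 32·0.005943 = 0.19018.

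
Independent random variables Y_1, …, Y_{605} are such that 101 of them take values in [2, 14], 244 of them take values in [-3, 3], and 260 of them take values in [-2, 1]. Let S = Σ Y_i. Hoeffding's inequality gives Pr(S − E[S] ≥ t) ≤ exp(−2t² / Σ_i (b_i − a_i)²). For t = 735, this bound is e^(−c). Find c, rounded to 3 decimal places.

42.093

Σ(b_i − a_i)² = 101·12² + 244·6² + 260·3² = 25668.
c = 2t² / 25668 = 2·735² / 25668 = 42.0933.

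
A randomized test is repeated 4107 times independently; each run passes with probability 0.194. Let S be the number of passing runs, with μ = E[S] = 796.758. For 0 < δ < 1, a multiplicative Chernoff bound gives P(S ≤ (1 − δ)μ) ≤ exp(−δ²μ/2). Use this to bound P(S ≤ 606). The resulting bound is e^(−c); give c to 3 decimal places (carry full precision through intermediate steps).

Write 606 = (1 − δ)μ, so δ = 1 − 606/796.758 = 0.2394177…
Then the exponent is δ²μ/2 = (μ − 606)²/(2μ) = 22.835425.

22.835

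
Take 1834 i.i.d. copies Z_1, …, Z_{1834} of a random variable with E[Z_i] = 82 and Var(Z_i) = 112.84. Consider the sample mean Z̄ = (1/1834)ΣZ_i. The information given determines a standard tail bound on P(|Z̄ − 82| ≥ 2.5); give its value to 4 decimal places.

0.0098

With mean and variance of each term known, Chebyshev's inequality bounds the deviation of the sum (or sample mean).
Var(Z̄) = Var(Z_i)/n = 112.84/1834 = 0.061527.
Chebyshev: P(|Z̄ − 82| ≥ 2.5) ≤ Var(Z̄)/(2.5)² = 112.84/(1834·2.5²) = 0.0098.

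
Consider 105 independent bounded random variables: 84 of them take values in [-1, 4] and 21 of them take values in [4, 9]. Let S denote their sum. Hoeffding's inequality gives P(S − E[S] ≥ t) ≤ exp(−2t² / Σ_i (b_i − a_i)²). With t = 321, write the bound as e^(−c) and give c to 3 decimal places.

Σ(b_i − a_i)² = 84·5² + 21·5² = 2625.
c = 2t² / 2625 = 2·321² / 2625 = 78.5074.

78.507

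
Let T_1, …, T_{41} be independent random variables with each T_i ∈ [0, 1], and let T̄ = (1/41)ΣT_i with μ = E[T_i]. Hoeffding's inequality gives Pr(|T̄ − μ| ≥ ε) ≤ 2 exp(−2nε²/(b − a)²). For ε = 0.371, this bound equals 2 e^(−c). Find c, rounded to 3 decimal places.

c = 2nε²/(b − a)² = 2·41·0.371² / 1² = 11.2866.

11.287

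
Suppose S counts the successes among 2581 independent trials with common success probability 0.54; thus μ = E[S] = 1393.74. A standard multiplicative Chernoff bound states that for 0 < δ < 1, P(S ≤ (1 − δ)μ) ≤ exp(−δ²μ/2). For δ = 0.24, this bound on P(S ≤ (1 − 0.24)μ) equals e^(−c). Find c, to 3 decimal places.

c = δ²μ/2 = 0.24²·1393.74/2 = 40.1397.

40.140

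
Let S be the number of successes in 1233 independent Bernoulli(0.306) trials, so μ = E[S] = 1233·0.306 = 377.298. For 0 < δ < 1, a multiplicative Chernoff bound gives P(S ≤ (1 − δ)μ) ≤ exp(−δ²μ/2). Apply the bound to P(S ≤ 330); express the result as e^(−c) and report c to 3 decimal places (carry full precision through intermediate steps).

2.965

Write 330 = (1 − δ)μ, so δ = 1 − 330/377.298 = 0.1253598…
Then the exponent is δ²μ/2 = (μ − 330)²/(2μ) = 2.964634.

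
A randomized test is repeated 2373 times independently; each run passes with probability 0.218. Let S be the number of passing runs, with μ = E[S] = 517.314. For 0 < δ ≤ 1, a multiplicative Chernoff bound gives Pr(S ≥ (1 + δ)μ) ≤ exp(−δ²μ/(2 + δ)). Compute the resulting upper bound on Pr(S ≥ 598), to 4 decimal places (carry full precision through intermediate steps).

0.0029

Write 598 = (1 + δ)μ, so δ = 598/517.314 − 1 = 0.155971…
Then the exponent is δ²μ/(2 + δ) = (598 − μ)² / (μ·(2 + δ)) = 5.837128.
Bound = exp(−5.837128) = 0.00292.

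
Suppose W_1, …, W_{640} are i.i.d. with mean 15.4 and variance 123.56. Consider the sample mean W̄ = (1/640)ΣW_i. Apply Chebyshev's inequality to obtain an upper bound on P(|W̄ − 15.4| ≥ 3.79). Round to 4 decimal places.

0.0134

Var(W̄) = Var(W_i)/n = 123.56/640 = 0.19306.
Chebyshev: P(|W̄ − 15.4| ≥ 3.79) ≤ Var(W̄)/(3.79)² = 123.56/(640·3.79²) = 0.0134.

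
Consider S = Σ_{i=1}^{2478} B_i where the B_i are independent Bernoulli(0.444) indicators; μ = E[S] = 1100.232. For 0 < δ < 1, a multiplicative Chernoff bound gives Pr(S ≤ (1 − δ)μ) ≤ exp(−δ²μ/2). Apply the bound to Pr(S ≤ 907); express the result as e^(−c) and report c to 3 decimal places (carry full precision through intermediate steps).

16.969

Write 907 = (1 − δ)μ, so δ = 1 − 907/1100.232 = 0.1756284…
Then the exponent is δ²μ/2 = (μ − 907)²/(2μ) = 16.968515.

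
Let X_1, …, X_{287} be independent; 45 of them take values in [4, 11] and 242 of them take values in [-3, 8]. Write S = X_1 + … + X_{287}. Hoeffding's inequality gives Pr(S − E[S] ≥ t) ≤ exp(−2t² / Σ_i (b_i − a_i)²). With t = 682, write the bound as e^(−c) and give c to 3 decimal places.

Σ(b_i − a_i)² = 45·7² + 242·11² = 31487.
c = 2t² / 31487 = 2·682² / 31487 = 29.5439.

29.544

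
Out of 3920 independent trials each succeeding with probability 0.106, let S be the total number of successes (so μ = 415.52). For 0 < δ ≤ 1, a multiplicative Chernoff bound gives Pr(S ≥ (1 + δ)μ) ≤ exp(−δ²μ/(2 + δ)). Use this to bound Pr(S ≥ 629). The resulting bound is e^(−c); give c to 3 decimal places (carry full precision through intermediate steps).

Write 629 = (1 + δ)μ, so δ = 629/415.52 − 1 = 0.5137659…
Then the exponent is δ²μ/(2 + δ) = (629 − μ)² / (μ·(2 + δ)) = 43.631247.

43.631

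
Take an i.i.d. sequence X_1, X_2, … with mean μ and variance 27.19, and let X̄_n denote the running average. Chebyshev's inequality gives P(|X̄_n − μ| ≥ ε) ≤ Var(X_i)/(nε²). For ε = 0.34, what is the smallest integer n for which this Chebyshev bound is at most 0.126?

Require 27.19/(n·0.34²) ≤ 0.126, i.e. n ≥ 27.19/(0.126·0.34²) = 1866.727.
The smallest integer n is 1867.

1867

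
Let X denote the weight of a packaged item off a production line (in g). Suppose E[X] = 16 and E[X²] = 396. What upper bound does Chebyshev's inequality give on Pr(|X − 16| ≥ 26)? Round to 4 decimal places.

0.2071

Var(X) = E[X²] − (E[X])² = 396 − 256 = 140.
Chebyshev's inequality: Pr(|X − μ| ≥ t) ≤ Var(X)/t² = 140/676 = 0.2071.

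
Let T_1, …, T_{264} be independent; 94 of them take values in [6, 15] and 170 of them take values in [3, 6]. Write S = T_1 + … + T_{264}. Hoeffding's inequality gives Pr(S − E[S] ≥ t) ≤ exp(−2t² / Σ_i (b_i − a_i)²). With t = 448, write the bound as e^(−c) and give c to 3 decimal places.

Σ(b_i − a_i)² = 94·9² + 170·3² = 9144.
c = 2t² / 9144 = 2·448² / 9144 = 43.8985.

43.899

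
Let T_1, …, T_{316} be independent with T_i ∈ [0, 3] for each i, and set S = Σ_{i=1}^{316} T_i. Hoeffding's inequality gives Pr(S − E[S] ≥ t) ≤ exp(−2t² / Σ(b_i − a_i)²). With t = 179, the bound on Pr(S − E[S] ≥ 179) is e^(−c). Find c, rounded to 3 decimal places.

Σ(b_i − a_i)² = 316·(3)² = 2844.
c = 2t²/2844 = 2·179²/2844 = 22.5323.

22.532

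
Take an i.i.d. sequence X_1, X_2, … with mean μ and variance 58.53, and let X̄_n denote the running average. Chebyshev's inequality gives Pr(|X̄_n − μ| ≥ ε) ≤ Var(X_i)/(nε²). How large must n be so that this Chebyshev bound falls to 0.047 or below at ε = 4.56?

60

Require 58.53/(n·4.56²) ≤ 0.047, i.e. n ≥ 58.53/(0.047·4.56²) = 59.890.
The smallest integer n is 60.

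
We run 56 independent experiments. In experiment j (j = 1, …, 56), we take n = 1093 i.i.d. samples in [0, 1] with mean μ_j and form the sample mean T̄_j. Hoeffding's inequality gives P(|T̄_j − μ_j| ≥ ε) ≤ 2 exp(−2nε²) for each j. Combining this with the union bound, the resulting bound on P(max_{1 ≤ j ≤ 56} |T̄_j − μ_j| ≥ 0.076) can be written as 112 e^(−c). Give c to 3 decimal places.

Union bound over the 56 events: P(max_{1 ≤ j ≤ 56} |T̄_j − μ_j| ≥ 0.076) ≤ 56·2·exp(−2nε²) = 112 exp(−2·1093·0.076²).
So c = 2·1093·0.076² = 12.6263.

12.626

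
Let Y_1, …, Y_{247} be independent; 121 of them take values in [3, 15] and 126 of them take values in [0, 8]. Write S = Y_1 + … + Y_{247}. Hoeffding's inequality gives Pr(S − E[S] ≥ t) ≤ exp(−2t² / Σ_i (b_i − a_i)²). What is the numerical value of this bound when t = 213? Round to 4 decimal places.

Σ(b_i − a_i)² = 121·12² + 126·8² = 25488.
Exponent = 2·213² / 25488 = 3.56003.
Bound = exp(−3.56003) = 0.02844.

0.0284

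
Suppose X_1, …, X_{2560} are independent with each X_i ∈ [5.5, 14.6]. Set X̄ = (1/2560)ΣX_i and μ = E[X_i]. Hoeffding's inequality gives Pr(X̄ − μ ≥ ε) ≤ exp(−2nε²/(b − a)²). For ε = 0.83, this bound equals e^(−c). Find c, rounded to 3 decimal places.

42.594

c = 2nε²/(b − a)² = 2·2560·0.83² / 9.1² = 42.5935.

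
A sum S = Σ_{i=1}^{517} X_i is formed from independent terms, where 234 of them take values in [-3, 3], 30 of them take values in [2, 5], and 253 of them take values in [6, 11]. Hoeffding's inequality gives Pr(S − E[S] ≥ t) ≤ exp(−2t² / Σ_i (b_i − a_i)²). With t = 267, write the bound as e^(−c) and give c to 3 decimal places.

9.493

Σ(b_i − a_i)² = 234·6² + 30·3² + 253·5² = 15019.
c = 2t² / 15019 = 2·267² / 15019 = 9.4932.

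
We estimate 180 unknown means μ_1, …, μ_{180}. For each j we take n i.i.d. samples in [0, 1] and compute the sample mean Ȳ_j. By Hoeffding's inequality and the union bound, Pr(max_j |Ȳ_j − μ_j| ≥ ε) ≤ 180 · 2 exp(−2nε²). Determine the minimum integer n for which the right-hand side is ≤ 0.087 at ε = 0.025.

Need 2·180·exp(−2nε²) ≤ 0.087, i.e. exp(−2nε²) ≤ 0.087/360.
So 2nε² ≥ ln(360/0.087) = 8.327951.
Hence n ≥ 8.327951/(2·0.025²) = 6662.361.
The smallest integer n is 6663.

6663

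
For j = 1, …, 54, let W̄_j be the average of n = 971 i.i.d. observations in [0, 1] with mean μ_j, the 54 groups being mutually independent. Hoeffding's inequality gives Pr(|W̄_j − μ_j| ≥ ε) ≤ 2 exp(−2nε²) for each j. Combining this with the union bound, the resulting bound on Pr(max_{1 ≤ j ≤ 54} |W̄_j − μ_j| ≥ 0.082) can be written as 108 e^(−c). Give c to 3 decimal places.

Union bound over the 54 events: Pr(max_{1 ≤ j ≤ 54} |W̄_j − μ_j| ≥ 0.082) ≤ 54·2·exp(−2nε²) = 108 exp(−2·971·0.082²).
So c = 2·971·0.082² = 13.0580.

13.058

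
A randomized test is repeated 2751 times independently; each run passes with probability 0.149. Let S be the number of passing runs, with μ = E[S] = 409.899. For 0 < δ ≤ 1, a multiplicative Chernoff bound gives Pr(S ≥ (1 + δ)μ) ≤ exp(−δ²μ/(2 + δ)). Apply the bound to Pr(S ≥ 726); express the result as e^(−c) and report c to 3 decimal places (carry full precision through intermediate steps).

Write 726 = (1 + δ)μ, so δ = 726/409.899 − 1 = 0.771168…
Then the exponent is δ²μ/(2 + δ) = (726 − μ)² / (μ·(2 + δ)) = 87.965428.

87.965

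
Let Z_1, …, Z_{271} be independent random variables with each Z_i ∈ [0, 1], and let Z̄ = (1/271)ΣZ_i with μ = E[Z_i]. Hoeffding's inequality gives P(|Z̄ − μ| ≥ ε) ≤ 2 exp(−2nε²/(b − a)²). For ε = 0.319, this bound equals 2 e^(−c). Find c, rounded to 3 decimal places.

55.154

c = 2nε²/(b − a)² = 2·271·0.319² / 1² = 55.1545.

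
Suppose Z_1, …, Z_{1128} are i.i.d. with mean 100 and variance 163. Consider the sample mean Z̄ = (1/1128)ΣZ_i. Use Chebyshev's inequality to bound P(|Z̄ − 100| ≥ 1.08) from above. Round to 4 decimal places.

Var(Z̄) = Var(Z_i)/n = 163/1128 = 0.1445.
Chebyshev: P(|Z̄ − 100| ≥ 1.08) ≤ Var(Z̄)/(1.08)² = 163/(1128·1.08²) = 0.1239.

0.1239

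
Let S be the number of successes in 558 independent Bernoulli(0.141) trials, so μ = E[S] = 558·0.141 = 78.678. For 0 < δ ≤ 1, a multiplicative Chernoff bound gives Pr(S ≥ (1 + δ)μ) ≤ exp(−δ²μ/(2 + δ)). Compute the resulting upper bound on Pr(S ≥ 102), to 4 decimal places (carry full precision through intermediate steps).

Write 102 = (1 + δ)μ, so δ = 102/78.678 − 1 = 0.2964234…
Then the exponent is δ²μ/(2 + δ) = (102 − μ)² / (μ·(2 + δ)) = 3.010415.
Bound = exp(−3.010415) = 0.04927.

0.0493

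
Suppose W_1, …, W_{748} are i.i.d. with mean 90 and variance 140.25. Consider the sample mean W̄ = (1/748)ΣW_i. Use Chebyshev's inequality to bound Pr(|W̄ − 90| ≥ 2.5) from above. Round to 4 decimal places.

Var(W̄) = Var(W_i)/n = 140.25/748 = 0.1875.
Chebyshev: Pr(|W̄ − 90| ≥ 2.5) ≤ Var(W̄)/(2.5)² = 140.25/(748·2.5²) = 0.0300.

0.0300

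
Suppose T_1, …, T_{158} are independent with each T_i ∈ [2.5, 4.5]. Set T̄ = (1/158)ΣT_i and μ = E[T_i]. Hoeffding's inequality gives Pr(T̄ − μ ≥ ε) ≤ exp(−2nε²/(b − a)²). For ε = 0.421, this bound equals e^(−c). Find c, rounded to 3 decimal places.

14.002

c = 2nε²/(b − a)² = 2·158·0.421² / 2² = 14.0020.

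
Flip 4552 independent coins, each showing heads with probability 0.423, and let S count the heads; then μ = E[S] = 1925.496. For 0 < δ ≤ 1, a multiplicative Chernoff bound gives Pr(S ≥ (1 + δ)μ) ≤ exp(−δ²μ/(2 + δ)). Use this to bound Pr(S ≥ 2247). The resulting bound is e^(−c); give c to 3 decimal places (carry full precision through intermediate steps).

24.773

Write 2247 = (1 + δ)μ, so δ = 2247/1925.496 − 1 = 0.166972…
Then the exponent is δ²μ/(2 + δ) = (2247 − μ)² / (μ·(2 + δ)) = 24.772899.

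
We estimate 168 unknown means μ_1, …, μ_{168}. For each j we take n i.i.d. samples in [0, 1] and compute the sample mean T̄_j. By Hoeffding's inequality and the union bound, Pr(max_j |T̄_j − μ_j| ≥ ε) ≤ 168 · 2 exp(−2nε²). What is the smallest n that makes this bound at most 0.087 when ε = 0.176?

134

Need 2·168·exp(−2nε²) ≤ 0.087, i.e. exp(−2nε²) ≤ 0.087/336.
So 2nε² ≥ ln(336/0.087) = 8.258958.
Hence n ≥ 8.258958/(2·0.176²) = 133.312.
The smallest integer n is 134.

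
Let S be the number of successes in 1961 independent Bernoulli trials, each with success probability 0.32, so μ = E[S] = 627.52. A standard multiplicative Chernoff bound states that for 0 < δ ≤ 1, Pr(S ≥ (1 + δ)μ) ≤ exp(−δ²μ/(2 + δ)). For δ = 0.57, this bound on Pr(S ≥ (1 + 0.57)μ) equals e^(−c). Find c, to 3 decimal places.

79.331

c = δ²μ/(2 + δ) = 0.57²·627.52/(2 + 0.57) = 79.3312.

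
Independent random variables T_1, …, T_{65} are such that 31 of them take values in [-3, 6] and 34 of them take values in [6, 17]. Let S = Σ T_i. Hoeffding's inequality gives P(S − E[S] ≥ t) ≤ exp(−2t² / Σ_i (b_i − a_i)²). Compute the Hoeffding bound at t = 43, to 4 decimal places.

0.5722

Σ(b_i − a_i)² = 31·9² + 34·11² = 6625.
Exponent = 2·43² / 6625 = 0.55819.
Bound = exp(−0.55819) = 0.57224.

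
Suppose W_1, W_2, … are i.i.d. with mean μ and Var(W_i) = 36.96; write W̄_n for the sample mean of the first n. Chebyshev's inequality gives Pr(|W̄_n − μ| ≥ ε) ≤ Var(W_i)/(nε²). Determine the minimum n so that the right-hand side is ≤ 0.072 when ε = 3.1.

54

Require 36.96/(n·3.1²) ≤ 0.072, i.e. n ≥ 36.96/(0.072·3.1²) = 53.417.
The smallest integer n is 54.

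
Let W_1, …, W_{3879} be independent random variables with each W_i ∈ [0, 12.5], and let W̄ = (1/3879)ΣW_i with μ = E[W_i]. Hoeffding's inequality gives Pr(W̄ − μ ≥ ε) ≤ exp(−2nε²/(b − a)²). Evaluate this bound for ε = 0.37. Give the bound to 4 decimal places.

0.0011

Exponent: 2nε²/(b − a)² = 2·3879·0.37² / 12.5² = 6.79725.
Bound = exp(−6.79725) = 0.00112.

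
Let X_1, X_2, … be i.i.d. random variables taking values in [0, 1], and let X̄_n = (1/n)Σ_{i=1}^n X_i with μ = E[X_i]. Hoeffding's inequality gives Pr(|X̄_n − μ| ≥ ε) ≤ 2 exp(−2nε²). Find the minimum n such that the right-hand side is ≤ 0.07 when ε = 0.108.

144

Require 2·exp(−2nε²) ≤ 0.07, i.e. 2nε² ≥ ln(2/0.07) = 3.352407.
So n ≥ 3.352407 / (2·0.108²) = 143.707.
The smallest integer n is 144.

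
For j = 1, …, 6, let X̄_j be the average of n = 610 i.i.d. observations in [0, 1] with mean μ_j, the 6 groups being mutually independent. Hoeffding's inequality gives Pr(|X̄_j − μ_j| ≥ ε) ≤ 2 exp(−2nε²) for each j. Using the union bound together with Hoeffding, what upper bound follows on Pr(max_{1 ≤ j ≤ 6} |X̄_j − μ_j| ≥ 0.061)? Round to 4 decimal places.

Per-experiment Hoeffding bound: 2·exp(−2·610·0.061²) = 2·exp(−4.53962) = 0.021355.
Union bound over 6 events: 6·0.021355 = 0.12813.

0.1281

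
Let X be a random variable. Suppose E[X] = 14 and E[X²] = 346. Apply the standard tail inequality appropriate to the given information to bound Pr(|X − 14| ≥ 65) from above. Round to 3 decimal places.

The first two moments determine the variance, so Chebyshev's inequality is the sharpest standard bound available.
Var(X) = E[X²] − (E[X])² = 346 − 196 = 150.
Chebyshev's inequality: Pr(|X − μ| ≥ t) ≤ Var(X)/t² = 150/4225 = 0.0355.

0.036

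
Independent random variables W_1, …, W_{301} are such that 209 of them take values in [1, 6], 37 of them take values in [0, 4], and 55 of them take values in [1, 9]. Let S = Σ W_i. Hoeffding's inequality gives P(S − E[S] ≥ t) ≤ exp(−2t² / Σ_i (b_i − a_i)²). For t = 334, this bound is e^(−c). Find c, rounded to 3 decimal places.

23.895

Σ(b_i − a_i)² = 209·5² + 37·4² + 55·8² = 9337.
c = 2t² / 9337 = 2·334² / 9337 = 23.8955.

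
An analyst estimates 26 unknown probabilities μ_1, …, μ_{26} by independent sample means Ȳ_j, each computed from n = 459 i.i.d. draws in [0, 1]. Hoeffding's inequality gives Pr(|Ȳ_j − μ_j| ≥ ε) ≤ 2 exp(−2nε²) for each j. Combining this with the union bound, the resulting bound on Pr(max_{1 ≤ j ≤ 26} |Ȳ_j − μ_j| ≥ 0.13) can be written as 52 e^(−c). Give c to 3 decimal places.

15.514

Union bound over the 26 events: Pr(max_{1 ≤ j ≤ 26} |Ȳ_j − μ_j| ≥ 0.13) ≤ 26·2·exp(−2nε²) = 52 exp(−2·459·0.13²).
So c = 2·459·0.13² = 15.5142.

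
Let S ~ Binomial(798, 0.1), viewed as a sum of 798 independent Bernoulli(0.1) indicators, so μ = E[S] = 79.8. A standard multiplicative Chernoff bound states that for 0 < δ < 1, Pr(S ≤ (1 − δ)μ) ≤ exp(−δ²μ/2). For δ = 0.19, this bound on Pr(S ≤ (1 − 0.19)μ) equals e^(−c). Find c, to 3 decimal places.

c = δ²μ/2 = 0.19²·79.8/2 = 1.4404.

1.440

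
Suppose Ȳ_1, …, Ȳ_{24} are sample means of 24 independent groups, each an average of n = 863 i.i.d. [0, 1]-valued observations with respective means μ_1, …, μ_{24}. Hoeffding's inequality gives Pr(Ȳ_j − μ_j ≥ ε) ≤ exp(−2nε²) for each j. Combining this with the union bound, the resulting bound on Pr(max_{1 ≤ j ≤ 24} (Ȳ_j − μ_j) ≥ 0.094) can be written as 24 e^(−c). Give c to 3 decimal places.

Union bound over the 24 events: Pr(max_{1 ≤ j ≤ 24} (Ȳ_j − μ_j) ≥ 0.094) ≤ 24·exp(−2nε²) = 24 exp(−2·863·0.094²).
So c = 2·863·0.094² = 15.2509.

15.251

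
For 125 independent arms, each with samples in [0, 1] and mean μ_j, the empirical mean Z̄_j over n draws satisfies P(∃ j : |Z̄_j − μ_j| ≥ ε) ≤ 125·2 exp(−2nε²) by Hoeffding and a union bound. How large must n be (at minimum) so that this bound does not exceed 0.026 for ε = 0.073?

Need 2·125·exp(−2nε²) ≤ 0.026, i.e. exp(−2nε²) ≤ 0.026/250.
So 2nε² ≥ ln(250/0.026) = 9.171120.
Hence n ≥ 9.171120/(2·0.073²) = 860.492.
The smallest integer n is 861.

861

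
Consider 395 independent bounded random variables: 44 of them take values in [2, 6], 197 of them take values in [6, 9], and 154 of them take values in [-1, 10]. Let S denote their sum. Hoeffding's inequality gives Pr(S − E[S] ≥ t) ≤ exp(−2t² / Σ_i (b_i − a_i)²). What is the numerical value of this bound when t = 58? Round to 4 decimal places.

Σ(b_i − a_i)² = 44·4² + 197·3² + 154·11² = 21111.
Exponent = 2·58² / 21111 = 0.31870.
Bound = exp(−0.31870) = 0.72710.

0.7271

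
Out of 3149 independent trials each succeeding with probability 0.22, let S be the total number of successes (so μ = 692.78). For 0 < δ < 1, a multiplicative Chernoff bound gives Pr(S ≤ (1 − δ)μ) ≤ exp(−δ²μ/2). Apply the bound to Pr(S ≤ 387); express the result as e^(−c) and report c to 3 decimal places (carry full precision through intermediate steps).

Write 387 = (1 − δ)μ, so δ = 1 − 387/692.78 = 0.4413811…
Then the exponent is δ²μ/2 = (μ − 387)²/(2μ) = 67.482757.

67.483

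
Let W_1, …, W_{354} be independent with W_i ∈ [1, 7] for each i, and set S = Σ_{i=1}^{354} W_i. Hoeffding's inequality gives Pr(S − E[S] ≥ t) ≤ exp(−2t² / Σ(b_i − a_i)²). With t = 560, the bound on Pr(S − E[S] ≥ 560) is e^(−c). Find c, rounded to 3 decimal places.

Σ(b_i − a_i)² = 354·(6)² = 12744.
c = 2t²/12744 = 2·560²/12744 = 49.2153.

49.215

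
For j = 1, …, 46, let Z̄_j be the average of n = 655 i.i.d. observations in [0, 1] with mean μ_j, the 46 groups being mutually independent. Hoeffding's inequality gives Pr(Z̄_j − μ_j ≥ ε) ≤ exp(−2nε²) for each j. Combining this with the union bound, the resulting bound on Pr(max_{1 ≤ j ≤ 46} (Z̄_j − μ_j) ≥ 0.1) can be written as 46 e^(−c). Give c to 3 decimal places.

13.100

Union bound over the 46 events: Pr(max_{1 ≤ j ≤ 46} (Z̄_j − μ_j) ≥ 0.1) ≤ 46·exp(−2nε²) = 46 exp(−2·655·0.1²).
So c = 2·655·0.1² = 13.1000.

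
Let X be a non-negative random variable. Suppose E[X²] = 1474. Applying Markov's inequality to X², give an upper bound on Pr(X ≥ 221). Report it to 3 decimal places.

Since X ≥ 0, the event {X ≥ 221} is the same as {X² ≥ 48841}.
Markov's inequality applied to X² gives Pr(X² ≥ 48841) ≤ E[X²]/48841 = 1474/48841 = 0.0302.

0.030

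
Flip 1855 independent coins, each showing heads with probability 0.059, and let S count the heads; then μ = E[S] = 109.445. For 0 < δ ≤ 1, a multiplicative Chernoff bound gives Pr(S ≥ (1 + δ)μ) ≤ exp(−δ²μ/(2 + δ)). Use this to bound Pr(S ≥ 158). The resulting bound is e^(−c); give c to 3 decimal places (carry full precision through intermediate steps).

Write 158 = (1 + δ)μ, so δ = 158/109.445 − 1 = 0.4436475…
Then the exponent is δ²μ/(2 + δ) = (158 − μ)² / (μ·(2 + δ)) = 8.815226.

8.815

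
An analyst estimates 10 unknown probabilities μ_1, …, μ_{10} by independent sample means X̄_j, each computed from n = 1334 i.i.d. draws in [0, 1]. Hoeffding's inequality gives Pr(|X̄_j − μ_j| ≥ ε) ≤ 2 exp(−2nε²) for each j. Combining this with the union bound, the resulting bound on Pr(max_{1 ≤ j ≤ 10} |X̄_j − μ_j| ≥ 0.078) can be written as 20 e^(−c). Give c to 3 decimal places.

16.232

Union bound over the 10 events: Pr(max_{1 ≤ j ≤ 10} |X̄_j − μ_j| ≥ 0.078) ≤ 10·2·exp(−2nε²) = 20 exp(−2·1334·0.078²).
So c = 2·1334·0.078² = 16.2321.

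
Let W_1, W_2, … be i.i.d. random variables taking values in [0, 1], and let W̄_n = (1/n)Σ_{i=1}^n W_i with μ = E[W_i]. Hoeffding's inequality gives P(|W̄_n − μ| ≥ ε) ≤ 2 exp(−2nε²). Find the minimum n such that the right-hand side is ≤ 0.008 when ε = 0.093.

Require 2·exp(−2nε²) ≤ 0.008, i.e. 2nε² ≥ ln(2/0.008) = 5.521461.
So n ≥ 5.521461 / (2·0.093²) = 319.196.
The smallest integer n is 320.

320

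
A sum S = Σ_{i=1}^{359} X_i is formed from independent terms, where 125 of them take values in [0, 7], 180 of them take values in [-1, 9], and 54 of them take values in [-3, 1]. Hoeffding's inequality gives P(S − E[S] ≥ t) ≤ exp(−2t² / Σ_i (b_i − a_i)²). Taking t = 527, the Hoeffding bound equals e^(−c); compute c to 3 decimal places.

22.228

Σ(b_i − a_i)² = 125·7² + 180·10² + 54·4² = 24989.
c = 2t² / 24989 = 2·527² / 24989 = 22.2281.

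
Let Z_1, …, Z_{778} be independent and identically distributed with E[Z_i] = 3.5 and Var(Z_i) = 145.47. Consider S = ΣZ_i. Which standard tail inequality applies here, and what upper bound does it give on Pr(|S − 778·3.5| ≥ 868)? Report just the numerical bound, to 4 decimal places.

With mean and variance of each term known, Chebyshev's inequality bounds the deviation of the sum (or sample mean).
Var(S) = n·Var(Z_i) = 778·145.47 = 113175.66.
Chebyshev: Pr(|S − 778·3.5| ≥ 868) ≤ Var(S)/868² = 113175.66/753424 = 0.1502.

0.1502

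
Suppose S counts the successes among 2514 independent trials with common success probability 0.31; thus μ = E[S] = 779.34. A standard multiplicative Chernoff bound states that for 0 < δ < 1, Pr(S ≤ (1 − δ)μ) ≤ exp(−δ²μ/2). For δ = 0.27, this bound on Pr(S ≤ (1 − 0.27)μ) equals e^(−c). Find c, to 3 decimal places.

c = δ²μ/2 = 0.27²·779.34/2 = 28.4069.

28.407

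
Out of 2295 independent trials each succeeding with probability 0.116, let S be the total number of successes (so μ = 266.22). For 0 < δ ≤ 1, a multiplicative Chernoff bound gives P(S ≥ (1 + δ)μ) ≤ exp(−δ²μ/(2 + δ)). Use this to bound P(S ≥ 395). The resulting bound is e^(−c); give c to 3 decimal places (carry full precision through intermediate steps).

25.081

Write 395 = (1 + δ)μ, so δ = 395/266.22 − 1 = 0.4837353…
Then the exponent is δ²μ/(2 + δ) = (395 − μ)² / (μ·(2 + δ)) = 25.081347.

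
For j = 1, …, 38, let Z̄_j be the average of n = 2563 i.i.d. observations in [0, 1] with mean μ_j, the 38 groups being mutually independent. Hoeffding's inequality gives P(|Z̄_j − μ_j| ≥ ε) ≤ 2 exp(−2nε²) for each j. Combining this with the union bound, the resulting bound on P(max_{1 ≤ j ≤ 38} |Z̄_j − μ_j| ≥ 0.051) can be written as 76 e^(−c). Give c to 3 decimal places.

Union bound over the 38 events: P(max_{1 ≤ j ≤ 38} |Z̄_j − μ_j| ≥ 0.051) ≤ 38·2·exp(−2nε²) = 76 exp(−2·2563·0.051²).
So c = 2·2563·0.051² = 13.3327.

13.333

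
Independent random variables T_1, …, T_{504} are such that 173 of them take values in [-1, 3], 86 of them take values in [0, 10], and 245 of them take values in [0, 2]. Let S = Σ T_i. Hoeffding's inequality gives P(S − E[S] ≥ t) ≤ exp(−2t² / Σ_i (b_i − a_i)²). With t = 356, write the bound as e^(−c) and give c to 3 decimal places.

20.527

Σ(b_i − a_i)² = 173·4² + 86·10² + 245·2² = 12348.
c = 2t² / 12348 = 2·356² / 12348 = 20.5274.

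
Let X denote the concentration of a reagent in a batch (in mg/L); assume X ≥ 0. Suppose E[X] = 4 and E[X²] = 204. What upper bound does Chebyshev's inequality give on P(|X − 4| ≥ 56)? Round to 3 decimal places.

0.060

Var(X) = E[X²] − (E[X])² = 204 − 16 = 188.
Chebyshev's inequality: P(|X − μ| ≥ t) ≤ Var(X)/t² = 188/3136 = 0.0599.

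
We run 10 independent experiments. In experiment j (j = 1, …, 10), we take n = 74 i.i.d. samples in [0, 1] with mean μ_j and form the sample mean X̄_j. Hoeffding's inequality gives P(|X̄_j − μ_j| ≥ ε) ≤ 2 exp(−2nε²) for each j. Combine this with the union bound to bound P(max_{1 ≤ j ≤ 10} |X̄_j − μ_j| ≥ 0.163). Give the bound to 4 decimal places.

Per-experiment Hoeffding bound: 2·exp(−2·74·0.163²) = 2·exp(−3.93221) = 0.039201.
Union bound over 10 events: 10·0.039201 = 0.39201.

0.3920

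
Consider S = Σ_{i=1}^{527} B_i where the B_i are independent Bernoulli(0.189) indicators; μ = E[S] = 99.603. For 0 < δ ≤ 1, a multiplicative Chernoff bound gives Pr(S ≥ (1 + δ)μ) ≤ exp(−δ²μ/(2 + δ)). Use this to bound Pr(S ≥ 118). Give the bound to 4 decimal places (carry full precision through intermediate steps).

Write 118 = (1 + δ)μ, so δ = 118/99.603 − 1 = 0.1847033…
Then the exponent is δ²μ/(2 + δ) = (118 − μ)² / (μ·(2 + δ)) = 1.555354.
Bound = exp(−1.555354) = 0.21111.

0.2111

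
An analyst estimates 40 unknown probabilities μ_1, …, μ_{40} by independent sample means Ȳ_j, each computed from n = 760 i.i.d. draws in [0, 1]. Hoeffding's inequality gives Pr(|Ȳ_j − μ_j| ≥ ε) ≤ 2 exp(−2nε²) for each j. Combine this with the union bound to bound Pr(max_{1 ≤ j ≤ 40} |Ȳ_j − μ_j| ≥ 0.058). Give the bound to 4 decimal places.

Per-experiment Hoeffding bound: 2·exp(−2·760·0.058²) = 2·exp(−5.11328) = 0.012033.
Union bound over 40 events: 40·0.012033 = 0.48131.

0.4813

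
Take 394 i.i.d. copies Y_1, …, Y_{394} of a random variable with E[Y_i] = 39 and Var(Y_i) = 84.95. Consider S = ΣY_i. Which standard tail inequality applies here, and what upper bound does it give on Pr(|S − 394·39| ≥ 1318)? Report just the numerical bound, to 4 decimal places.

0.0193

With mean and variance of each term known, Chebyshev's inequality bounds the deviation of the sum (or sample mean).
Var(S) = n·Var(Y_i) = 394·84.95 = 33470.3.
Chebyshev: Pr(|S − 394·39| ≥ 1318) ≤ Var(S)/1318² = 33470.3/1737124 = 0.0193.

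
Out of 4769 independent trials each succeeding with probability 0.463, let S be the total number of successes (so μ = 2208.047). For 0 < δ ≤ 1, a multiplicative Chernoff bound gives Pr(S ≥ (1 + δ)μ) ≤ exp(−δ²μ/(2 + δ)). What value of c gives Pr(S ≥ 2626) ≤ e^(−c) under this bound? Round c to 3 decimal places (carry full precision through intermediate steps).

Write 2626 = (1 + δ)μ, so δ = 2626/2208.047 − 1 = 0.1892863…
Then the exponent is δ²μ/(2 + δ) = (2626 − μ)² / (μ·(2 + δ)) = 36.136328.

36.136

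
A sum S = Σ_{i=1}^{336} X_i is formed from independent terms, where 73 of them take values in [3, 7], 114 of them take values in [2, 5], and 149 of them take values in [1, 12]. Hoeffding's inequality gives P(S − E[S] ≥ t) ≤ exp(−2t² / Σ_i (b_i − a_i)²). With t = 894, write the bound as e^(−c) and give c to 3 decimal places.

79.042

Σ(b_i − a_i)² = 73·4² + 114·3² + 149·11² = 20223.
c = 2t² / 20223 = 2·894² / 20223 = 79.0423.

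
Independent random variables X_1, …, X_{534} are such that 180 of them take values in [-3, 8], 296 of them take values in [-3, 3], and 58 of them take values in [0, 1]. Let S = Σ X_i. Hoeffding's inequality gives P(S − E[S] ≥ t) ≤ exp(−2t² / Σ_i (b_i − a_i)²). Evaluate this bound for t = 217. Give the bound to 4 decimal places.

0.0551

Σ(b_i − a_i)² = 180·11² + 296·6² + 58·1² = 32494.
Exponent = 2·217² / 32494 = 2.89832.
Bound = exp(−2.89832) = 0.05512.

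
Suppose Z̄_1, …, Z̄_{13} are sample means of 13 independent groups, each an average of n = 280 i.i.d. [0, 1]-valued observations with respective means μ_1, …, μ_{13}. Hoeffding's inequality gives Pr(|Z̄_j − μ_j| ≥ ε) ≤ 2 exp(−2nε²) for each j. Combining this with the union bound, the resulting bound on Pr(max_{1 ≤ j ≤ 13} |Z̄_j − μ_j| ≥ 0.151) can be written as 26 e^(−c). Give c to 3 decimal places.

Union bound over the 13 events: Pr(max_{1 ≤ j ≤ 13} |Z̄_j − μ_j| ≥ 0.151) ≤ 13·2·exp(−2nε²) = 26 exp(−2·280·0.151²).
So c = 2·280·0.151² = 12.7686.

12.769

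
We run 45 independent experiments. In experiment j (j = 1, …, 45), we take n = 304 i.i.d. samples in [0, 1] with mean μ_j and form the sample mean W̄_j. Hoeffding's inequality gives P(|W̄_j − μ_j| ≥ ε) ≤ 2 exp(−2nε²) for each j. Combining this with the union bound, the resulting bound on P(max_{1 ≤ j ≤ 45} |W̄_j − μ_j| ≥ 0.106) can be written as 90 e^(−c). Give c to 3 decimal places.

Union bound over the 45 events: P(max_{1 ≤ j ≤ 45} |W̄_j − μ_j| ≥ 0.106) ≤ 45·2·exp(−2nε²) = 90 exp(−2·304·0.106²).
So c = 2·304·0.106² = 6.8315.

6.831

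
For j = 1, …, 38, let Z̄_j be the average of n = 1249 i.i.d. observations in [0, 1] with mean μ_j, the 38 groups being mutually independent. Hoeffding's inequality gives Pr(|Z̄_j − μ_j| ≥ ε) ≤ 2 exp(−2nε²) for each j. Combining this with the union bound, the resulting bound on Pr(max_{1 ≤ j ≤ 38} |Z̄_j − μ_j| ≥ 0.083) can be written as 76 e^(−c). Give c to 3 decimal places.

17.209

Union bound over the 38 events: Pr(max_{1 ≤ j ≤ 38} |Z̄_j − μ_j| ≥ 0.083) ≤ 38·2·exp(−2nε²) = 76 exp(−2·1249·0.083²).
So c = 2·1249·0.083² = 17.2087.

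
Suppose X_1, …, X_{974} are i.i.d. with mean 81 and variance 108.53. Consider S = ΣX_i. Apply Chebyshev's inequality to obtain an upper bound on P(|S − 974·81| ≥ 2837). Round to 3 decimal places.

Var(S) = n·Var(X_i) = 974·108.53 = 105708.22.
Chebyshev: P(|S − 974·81| ≥ 2837) ≤ Var(S)/2837² = 105708.22/8048569 = 0.0131.

0.013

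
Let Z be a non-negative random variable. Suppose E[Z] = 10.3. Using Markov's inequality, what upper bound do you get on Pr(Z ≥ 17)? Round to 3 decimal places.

Markov's inequality: for a non-negative random variable, Pr(Z ≥ a) ≤ E[Z]/a.
Here E[Z] = 10.3 and a = 17, so the bound is 10.3/17 = 0.6059.

0.606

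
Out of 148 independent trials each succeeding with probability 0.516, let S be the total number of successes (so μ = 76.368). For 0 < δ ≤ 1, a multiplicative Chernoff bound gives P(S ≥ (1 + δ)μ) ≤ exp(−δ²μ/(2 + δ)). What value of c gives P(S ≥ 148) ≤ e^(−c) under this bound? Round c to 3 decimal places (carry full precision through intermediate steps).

22.869

Write 148 = (1 + δ)μ, so δ = 148/76.368 − 1 = 0.9379845…
Then the exponent is δ²μ/(2 + δ) = (148 − μ)² / (μ·(2 + δ)) = 22.869319.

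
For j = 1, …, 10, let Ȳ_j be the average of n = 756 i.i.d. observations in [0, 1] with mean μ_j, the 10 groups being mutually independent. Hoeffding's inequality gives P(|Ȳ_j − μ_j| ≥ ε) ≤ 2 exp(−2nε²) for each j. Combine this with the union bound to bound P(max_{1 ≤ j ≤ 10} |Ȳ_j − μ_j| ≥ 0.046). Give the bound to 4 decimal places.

0.8157

Per-experiment Hoeffding bound: 2·exp(−2·756·0.046²) = 2·exp(−3.19939) = 0.081574.
Union bound over 10 events: 10·0.081574 = 0.81574.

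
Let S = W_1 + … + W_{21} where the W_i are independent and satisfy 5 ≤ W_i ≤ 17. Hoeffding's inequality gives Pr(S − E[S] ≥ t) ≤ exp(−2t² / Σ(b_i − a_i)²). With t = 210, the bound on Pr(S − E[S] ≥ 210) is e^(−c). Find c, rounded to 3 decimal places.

29.167

Σ(b_i − a_i)² = 21·(12)² = 3024.
c = 2t²/3024 = 2·210²/3024 = 29.1667.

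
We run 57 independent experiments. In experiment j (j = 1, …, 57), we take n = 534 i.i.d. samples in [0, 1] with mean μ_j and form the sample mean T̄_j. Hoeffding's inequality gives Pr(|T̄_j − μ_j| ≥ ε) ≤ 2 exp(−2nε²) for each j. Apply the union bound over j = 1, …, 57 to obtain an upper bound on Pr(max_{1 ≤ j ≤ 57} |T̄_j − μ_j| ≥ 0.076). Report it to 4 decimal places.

0.2387

Per-experiment Hoeffding bound: 2·exp(−2·534·0.076²) = 2·exp(−6.16877) = 0.0041876.
Union bound over 57 events: 57·0.0041876 = 0.23869.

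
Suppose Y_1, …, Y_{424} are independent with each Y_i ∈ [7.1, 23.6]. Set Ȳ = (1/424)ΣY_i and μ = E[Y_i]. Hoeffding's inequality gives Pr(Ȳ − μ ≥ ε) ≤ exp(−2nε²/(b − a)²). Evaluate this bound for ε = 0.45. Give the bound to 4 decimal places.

Exponent: 2nε²/(b − a)² = 2·424·0.45² / 16.5² = 0.63074.
Bound = exp(−0.63074) = 0.53220.

0.5322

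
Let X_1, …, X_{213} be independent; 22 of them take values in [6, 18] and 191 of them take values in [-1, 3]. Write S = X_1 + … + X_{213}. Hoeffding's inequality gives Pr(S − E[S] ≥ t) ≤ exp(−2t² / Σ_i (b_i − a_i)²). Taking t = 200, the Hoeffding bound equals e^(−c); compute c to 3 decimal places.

12.853

Σ(b_i − a_i)² = 22·12² + 191·4² = 6224.
c = 2t² / 6224 = 2·200² / 6224 = 12.8535.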